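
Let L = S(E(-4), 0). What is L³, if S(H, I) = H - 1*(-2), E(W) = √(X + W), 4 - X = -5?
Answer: (2 + √5)³ ≈ 76.013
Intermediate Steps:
X = 9 (X = 4 - 1*(-5) = 4 + 5 = 9)
E(W) = √(9 + W)
S(H, I) = 2 + H (S(H, I) = H + 2 = 2 + H)
L = 2 + √5 (L = 2 + √(9 - 4) = 2 + √5 ≈ 4.2361)
L³ = (2 + √5)³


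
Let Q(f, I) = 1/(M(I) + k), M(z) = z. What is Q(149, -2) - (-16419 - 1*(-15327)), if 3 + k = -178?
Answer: 199835/183 ≈ 1092.0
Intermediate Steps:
k = -181 (k = -3 - 178 = -181)
Q(f, I) = 1/(-181 + I) (Q(f, I) = 1/(I - 181) = 1/(-181 + I))
Q(149, -2) - (-16419 - 1*(-15327)) = 1/(-181 - 2) - (-16419 - 1*(-15327)) = 1/(-183) - (-16419 + 15327) = -1/183 - 1*(-1092) = -1/183 + 1092 = 199835/183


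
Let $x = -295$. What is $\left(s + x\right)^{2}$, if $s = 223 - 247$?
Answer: $101761$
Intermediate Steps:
$s = -24$
$\left(s + x\right)^{2} = \left(-24 - 295\right)^{2} = \left(-319\right)^{2} = 101761$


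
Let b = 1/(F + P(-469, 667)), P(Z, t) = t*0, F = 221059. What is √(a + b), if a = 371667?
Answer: √18162281573019886/221059 ≈ 609.64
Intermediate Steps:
P(Z, t) = 0
b = 1/221059 (b = 1/(221059 + 0) = 1/221059 ≈ 4.5237e-6)
√(a + b) = √(371667 + 1/221059) = √(82160335354/221059) = √18162281573019886/221059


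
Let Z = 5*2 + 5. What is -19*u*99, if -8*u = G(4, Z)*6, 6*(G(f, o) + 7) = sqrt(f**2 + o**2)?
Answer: -39501/4 + 1881*sqrt(241)/8 ≈ -6225.1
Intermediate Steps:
Z = 15 (Z = 10 + 5 = 15)
G(f, o) = -7 + sqrt(f**2 + o**2)/6
u = 21/4 - sqrt(241)/8 (u = -(-7 + sqrt(4**2 + 15**2)/6)*6/8 = -(-7 + sqrt(16 + 225)/6)*6/8 = -(-7 + sqrt(241)/6)*6/8 = -(-42 + sqrt(241))/8 = 21/4 - sqrt(241)/8 ≈ 3.3095)
-19*u*99 = -19*(21/4 - sqrt(241)/8)*99 = (-399/4 + 19*sqrt(241)/8)*99 = -39501/4 + 1881*sqrt(241)/8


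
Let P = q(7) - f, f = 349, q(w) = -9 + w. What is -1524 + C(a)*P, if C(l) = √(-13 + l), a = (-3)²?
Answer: -1524 - 702*I ≈ -1524.0 - 702.0*I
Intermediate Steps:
a = 9
P = -351 (P = (-9 + 7) - 1*349 = -2 - 349 = -351)
-1524 + C(a)*P = -1524 + √(-13 + 9)*(-351) = -1524 + √(-4)*(-351) = -1524 + (2*I)*(-351) = -1524 - 702*I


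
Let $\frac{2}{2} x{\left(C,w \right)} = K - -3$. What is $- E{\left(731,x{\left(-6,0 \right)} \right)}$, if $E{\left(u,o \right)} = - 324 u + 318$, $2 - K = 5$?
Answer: $236526$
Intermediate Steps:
$K = -3$ ($K = 2 - 5 = -3$)
$x{\left(C,w \right)} = 0$ ($x{\left(C,w \right)} = -3 - -3 = -3 + 3 = 0$)
$E{\left(u,o \right)} = 318 - 324 u$
$- E{\left(731,x{\left(-6,0 \right)} \right)} = - (318 - 236844) = \left(-1\right) \left(-236526\right) = 236526$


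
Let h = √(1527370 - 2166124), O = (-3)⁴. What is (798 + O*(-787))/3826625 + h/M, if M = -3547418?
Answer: -62949/3826625 - I*√638754/3547418 ≈ -0.01645 - 0.0002253*I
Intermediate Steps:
O = 81
h = I*√638754 (h = √(-638754) = I*√638754 ≈ 799.22*I)
(798 + O*(-787))/3826625 + h/M = (798 + 81*(-787))/3826625 + (I*√638754)/(-3547418) = (798 - 63747)*(1/3826625) + (I*√638754)*(-1/3547418) = -62949*1/3826625 - I*√638754/3547418 = -62949/3826625 - I*√638754/3547418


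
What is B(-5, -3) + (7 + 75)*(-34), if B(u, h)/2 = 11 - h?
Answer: -2760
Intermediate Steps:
B(u, h) = 22 - 2*h (B(u, h) = 2*(11 - h) = 22 - 2*h)
B(-5, -3) + (7 + 75)*(-34) = (22 - 2*(-3)) + (7 + 75)*(-34) = (22 + 6) + 82*(-34) = 28 - 2788 = -2760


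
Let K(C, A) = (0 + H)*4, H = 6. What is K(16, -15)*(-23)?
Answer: -552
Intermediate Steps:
K(C, A) = 24 (K(C, A) = (0 + 6)*4 = 6*4 = 24)
K(16, -15)*(-23) = 24*(-23) = -552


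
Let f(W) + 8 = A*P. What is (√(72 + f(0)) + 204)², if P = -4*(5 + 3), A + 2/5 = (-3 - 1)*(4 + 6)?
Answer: 214864/5 + 3264*√530/5 ≈ 58001.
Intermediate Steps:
A = -202/5 (A = -⅖ + (-3 - 1)*(4 + 6) = -⅖ - 4*10 = -⅖ - 40 = -202/5 ≈ -40.400)
P = -32 (P = -4*8 = -32)
f(W) = 6424/5 (f(W) = -8 - 202/5*(-32) = -8 + 6464/5 = 6424/5)
(√(72 + f(0)) + 204)² = (√(72 + 6424/5) + 204)² = (√(6784/5) + 204)² = (8*√530/5 + 204)² = (204 + 8*√530/5)²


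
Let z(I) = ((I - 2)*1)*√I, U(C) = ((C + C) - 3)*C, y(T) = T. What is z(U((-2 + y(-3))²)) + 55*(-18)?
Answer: -990 + 5865*√47 ≈ 39218.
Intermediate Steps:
U(C) = C*(-3 + 2*C) (U(C) = (2*C - 3)*C = (-3 + 2*C)*C = C*(-3 + 2*C))
z(I) = √I*(-2 + I) (z(I) = ((-2 + I)*1)*√I = (-2 + I)*√I = √I*(-2 + I))
z(U((-2 + y(-3))²)) + 55*(-18) = √((-2 - 3)²*(-3 + 2*(-2 - 3)²))*(-2 + (-2 - 3)²*(-3 + 2*(-2 - 3)²)) + 55*(-18) = √((-5)²*(-3 + 2*(-5)²))*(-2 + (-5)²*(-3 + 2*(-5)²)) - 990 = √(25*(-3 + 2*25))*(-2 + 25*(-3 + 2*25)) - 990 = √(25*(-3 + 50))*(-2 + 25*(-3 + 50)) - 990 = √(25*47)*(-2 + 25*47) - 990 = √1175*(-2 + 1175) - 990 = (5*√47)*1173 - 990 = 5865*√47 - 990 = -990 + 5865*√47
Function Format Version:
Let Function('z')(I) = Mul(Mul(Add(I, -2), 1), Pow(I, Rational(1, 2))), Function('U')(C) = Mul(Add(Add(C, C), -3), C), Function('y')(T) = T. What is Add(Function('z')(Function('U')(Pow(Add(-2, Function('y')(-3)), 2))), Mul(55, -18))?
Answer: Add(-990, Mul(5865, Pow(47, Rational(1, 2)))) ≈ 39218.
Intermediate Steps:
Function('U')(C) = Mul(C, Add(-3, Mul(2, C))) (Function('U')(C) = Mul(Add(Mul(2, C), -3), C) = Mul(Add(-3, Mul(2, C)), C) = Mul(C, Add(-3, Mul(2, C))))
Function('z')(I) = Mul(Pow(I, Rational(1, 2)), Add(-2, I)) (Function('z')(I) = Mul(Mul(Add(-2, I), 1), Pow(I, Rational(1, 2))) = Mul(Add(-2, I), Pow(I, Rational(1, 2))) = Mul(Pow(I, Rational(1, 2)), Add(-2, I)))
Add(Function('z')(Function('U')(Pow(Add(-2, Function('y')(-3)), 2))), Mul(55, -18)) = Add(Mul(Pow(Mul(Pow(Add(-2, -3), 2), Add(-3, Mul(2, Pow(Add(-2, -3), 2)))), Rational(1, 2)), Add(-2, Mul(Pow(Add(-2, -3), 2), Add(-3, Mul(2, Pow(Add(-2, -3), 2)))))), Mul(55, -18)) = Add(Mul(Pow(Mul(Pow(-5, 2), Add(-3, Mul(2, Pow(-5, 2)))), Rational(1, 2)), Add(-2, Mul(Pow(-5, 2), Add(-3, Mul(2, Pow(-5, 2)))))), -990) = Add(Mul(Pow(Mul(25, Add(-3, Mul(2, 25))), Rational(1, 2)), Add(-2, Mul(25, Add(-3, Mul(2, 25))))), -990) = Add(Mul(Pow(Mul(25, Add(-3, 50)), Rational(1, 2)), Add(-2, Mul(25, Add(-3, 50)))), -990) = Add(Mul(Pow(Mul(25, 47), Rational(1, 2)), Add(-2, Mul(25, 47))), -990) = Add(Mul(Pow(1175, Rational(1, 2)), Add(-2, 1175)), -990) = Add(Mul(Mul(5, Pow(47, Rational(1, 2))), 1173), -990) = Add(Mul(5865, Pow(47, Rational(1, 2))), -990) = Add(-990, Mul(5865, Pow(47, Rational(1, 2))))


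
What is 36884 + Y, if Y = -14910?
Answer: 21974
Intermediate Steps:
36884 + Y = 36884 - 14910 = 21974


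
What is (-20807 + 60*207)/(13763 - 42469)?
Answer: 8387/28706 ≈ 0.29217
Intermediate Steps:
(-20807 + 60*207)/(13763 - 42469) = (-20807 + 12420)/(-28706) = -8387*(-1/28706) = 8387/28706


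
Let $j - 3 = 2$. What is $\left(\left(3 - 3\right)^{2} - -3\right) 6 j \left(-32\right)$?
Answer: $-2880$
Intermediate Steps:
$j = 5$ ($j = 3 + 2 = 5$)
$\left(\left(3 - 3\right)^{2} - -3\right) 6 j \left(-32\right) = \left(\left(3 - 3\right)^{2} - -3\right) 6 \cdot 5 \left(-32\right) = \left(0^{2} + 3\right) 6 \cdot 5 \left(-32\right) = \left(0 + 3\right) 6 \cdot 5 \left(-32\right) = 3 \cdot 6 \cdot 5 \left(-32\right) = 18 \cdot 5 \left(-32\right) = 90 \left(-32\right) = -2880$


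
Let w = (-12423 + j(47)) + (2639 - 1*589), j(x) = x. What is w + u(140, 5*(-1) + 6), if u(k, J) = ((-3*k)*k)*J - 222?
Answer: -69348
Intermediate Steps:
u(k, J) = -222 - 3*J*k**2 (u(k, J) = (-3*k**2)*J - 222 = -3*J*k**2 - 222 = -222 - 3*J*k**2)
w = -10326 (w = (-12423 + 47) + (2639 - 1*589) = -12376 + (2639 - 589) = -12376 + 2050 = -10326)
w + u(140, 5*(-1) + 6) = -10326 + (-222 - 3*(5*(-1) + 6)*140**2) = -10326 + (-222 - 3*(-5 + 6)*19600) = -10326 + (-222 - 3*1*19600) = -10326 + (-222 - 58800) = -10326 - 59022 = -69348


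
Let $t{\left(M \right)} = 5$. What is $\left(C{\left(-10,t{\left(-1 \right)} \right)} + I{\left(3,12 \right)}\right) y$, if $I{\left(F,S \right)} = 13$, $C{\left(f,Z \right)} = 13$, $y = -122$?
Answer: $-3172$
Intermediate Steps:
$\left(C{\left(-10,t{\left(-1 \right)} \right)} + I{\left(3,12 \right)}\right) y = \left(13 + 13\right) \left(-122\right) = 26 \left(-122\right) = -3172$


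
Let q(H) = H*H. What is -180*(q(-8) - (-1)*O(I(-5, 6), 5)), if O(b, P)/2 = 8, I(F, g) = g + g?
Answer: -14400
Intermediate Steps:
I(F, g) = 2*g
O(b, P) = 16 (O(b, P) = 2*8 = 16)
q(H) = H**2
-180*(q(-8) - (-1)*O(I(-5, 6), 5)) = -180*((-8)**2 - (-1)*16) = -180*(64 - 1*(-16)) = -180*(64 + 16) = -180*80 = -14400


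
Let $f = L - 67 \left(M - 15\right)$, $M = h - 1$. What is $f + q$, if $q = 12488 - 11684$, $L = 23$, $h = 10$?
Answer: $1229$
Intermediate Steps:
$M = 9$ ($M = 10 - 1 = 9$)
$f = 425$ ($f = 23 - 67 \left(9 - 15\right) = 23 - -402 = 23 + 402 = 425$)
$q = 804$
$f + q = 425 + 804 = 1229$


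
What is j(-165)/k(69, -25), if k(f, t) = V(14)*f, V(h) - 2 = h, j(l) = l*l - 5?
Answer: 6805/276 ≈ 24.656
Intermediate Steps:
j(l) = -5 + l² (j(l) = l² - 5 = -5 + l²)
V(h) = 2 + h
k(f, t) = 16*f (k(f, t) = (2 + 14)*f = 16*f)
j(-165)/k(69, -25) = (-5 + (-165)²)/((16*69)) = (-5 + 27225)/1104 = 27220*(1/1104) = 6805/276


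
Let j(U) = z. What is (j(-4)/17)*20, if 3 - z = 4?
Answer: -20/17 ≈ -1.1765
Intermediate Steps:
z = -1 (z = 3 - 1*4 = 3 - 4 = -1)
j(U) = -1
(j(-4)/17)*20 = -1/17*20 = -20/17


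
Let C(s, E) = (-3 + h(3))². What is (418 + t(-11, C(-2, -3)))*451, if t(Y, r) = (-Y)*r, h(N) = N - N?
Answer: 233167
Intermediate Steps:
h(N) = 0
C(s, E) = 9 (C(s, E) = (-3 + 0)² = (-3)² = 9)
t(Y, r) = -Y*r
(418 + t(-11, C(-2, -3)))*451 = (418 - 1*(-11)*9)*451 = (418 + 99)*451 = 517*451 = 233167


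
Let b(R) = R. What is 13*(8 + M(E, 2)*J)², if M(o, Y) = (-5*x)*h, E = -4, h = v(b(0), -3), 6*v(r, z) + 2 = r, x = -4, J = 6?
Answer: 13312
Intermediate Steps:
v(r, z) = -⅓ + r/6
h = -⅓ (h = -⅓ + (⅙)*0 = -⅓ + 0 = -⅓ ≈ -0.33333)
M(o, Y) = -20/3 (M(o, Y) = -5*(-4)*(-⅓) = 20*(-⅓) = -20/3)
13*(8 + M(E, 2)*J)² = 13*(8 - 20/3*6)² = 13*(8 - 40)² = 13*(-32)² = 13*1024 = 13312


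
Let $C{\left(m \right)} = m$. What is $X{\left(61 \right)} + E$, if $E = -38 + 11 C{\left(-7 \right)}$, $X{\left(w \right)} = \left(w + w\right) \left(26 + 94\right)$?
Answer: $14525$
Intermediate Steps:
$X{\left(w \right)} = 240 w$ ($X{\left(w \right)} = 2 w 120 = 240 w$)
$E = -115$ ($E = -38 + 11 \left(-7\right) = -38 - 77 = -115$)
$X{\left(61 \right)} + E = 240 \cdot 61 - 115 = 14640 - 115 = 14525$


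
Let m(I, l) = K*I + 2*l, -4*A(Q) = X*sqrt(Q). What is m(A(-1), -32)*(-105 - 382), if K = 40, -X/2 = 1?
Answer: 31168 - 9740*I ≈ 31168.0 - 9740.0*I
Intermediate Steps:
X = -2 (X = -2*1 = -2)
A(Q) = sqrt(Q)/2 (A(Q) = -(-1)*sqrt(Q)/2 = sqrt(Q)/2)
m(I, l) = 2*l + 40*I (m(I, l) = 40*I + 2*l = 2*l + 40*I)
m(A(-1), -32)*(-105 - 382) = (2*(-32) + 40*(sqrt(-1)/2))*(-105 - 382) = (-64 + 40*(I/2))*(-487) = (-64 + 20*I)*(-487) = 31168 - 9740*I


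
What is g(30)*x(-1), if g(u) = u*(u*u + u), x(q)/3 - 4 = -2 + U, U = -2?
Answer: 0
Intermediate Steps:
x(q) = 0 (x(q) = 12 + 3*(-2 - 2) = 12 + 3*(-4) = 12 - 12 = 0)
g(u) = u*(u + u**2) (g(u) = u*(u**2 + u) = u*(u + u**2))
g(30)*x(-1) = (30**2*(1 + 30))*0 = (900*31)*0 = 27900*0 = 0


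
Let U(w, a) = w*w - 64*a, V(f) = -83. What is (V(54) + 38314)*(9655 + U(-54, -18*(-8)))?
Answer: 128265005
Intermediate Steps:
U(w, a) = w² - 64*a
(V(54) + 38314)*(9655 + U(-54, -18*(-8))) = (-83 + 38314)*(9655 + ((-54)² - (-1152)*(-8))) = 38231*(9655 + (2916 - 64*144)) = 38231*(9655 + (2916 - 9216)) = 38231*(9655 - 6300) = 38231*3355 = 128265005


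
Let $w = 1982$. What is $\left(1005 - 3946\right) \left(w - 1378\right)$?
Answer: $-1776364$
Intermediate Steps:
$\left(1005 - 3946\right) \left(w - 1378\right) = \left(1005 - 3946\right) \left(1982 - 1378\right) = \left(-2941\right) 604 = -1776364$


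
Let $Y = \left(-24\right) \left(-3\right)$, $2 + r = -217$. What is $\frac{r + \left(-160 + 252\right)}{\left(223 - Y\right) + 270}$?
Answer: $- \frac{127}{421} \approx -0.30166$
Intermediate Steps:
$r = -219$ ($r = -2 - 217 = -219$)
$Y = 72$
$\frac{r + \left(-160 + 252\right)}{\left(223 - Y\right) + 270} = \frac{-219 + \left(-160 + 252\right)}{\left(223 - 72\right) + 270} = \frac{-219 + 92}{\left(223 - 72\right) + 270} = - \frac{127}{151 + 270} = - \frac{127}{421}$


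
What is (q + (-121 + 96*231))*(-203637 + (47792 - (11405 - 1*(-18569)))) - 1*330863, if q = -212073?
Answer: 35308623879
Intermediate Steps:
(q + (-121 + 96*231))*(-203637 + (47792 - (11405 - 1*(-18569)))) - 1*330863 = (-212073 + (-121 + 96*231))*(-203637 + (47792 - (11405 - 1*(-18569)))) - 1*330863 = (-212073 + (-121 + 22176))*(-203637 + (47792 - (11405 + 18569))) - 330863 = (-212073 + 22055)*(-203637 + (47792 - 1*29974)) - 330863 = -190018*(-203637 + (47792 - 29974)) - 330863 = -190018*(-203637 + 17818) - 330863 = -190018*(-185819) - 330863 = 35308954742 - 330863 = 35308623879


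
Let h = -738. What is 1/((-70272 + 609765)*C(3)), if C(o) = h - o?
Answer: -1/399764313 ≈ -2.5015e-9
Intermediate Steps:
C(o) = -738 - o
1/((-70272 + 609765)*C(3)) = 1/((-70272 + 609765)*(-738 - 1*3)) = 1/(539493*(-738 - 3)) = (1/539493)/(-741) = (1/539493)*(-1/741) = -1/399764313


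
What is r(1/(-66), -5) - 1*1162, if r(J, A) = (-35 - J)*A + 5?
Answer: -64817/66 ≈ -982.08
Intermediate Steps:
r(J, A) = 5 + A*(-35 - J) (r(J, A) = A*(-35 - J) + 5 = 5 + A*(-35 - J))
r(1/(-66), -5) - 1*1162 = (5 - 35*(-5) - 1*(-5)/(-66)) - 1*1162 = (5 + 175 - 1*(-5)*(-1/66)) - 1162 = (5 + 175 - 5/66) - 1162 = 11875/66 - 1162 = -64817/66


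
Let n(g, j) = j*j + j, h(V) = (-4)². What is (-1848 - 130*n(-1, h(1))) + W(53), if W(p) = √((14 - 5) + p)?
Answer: -37208 + √62 ≈ -37200.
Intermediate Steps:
h(V) = 16
W(p) = √(9 + p)
n(g, j) = j + j² (n(g, j) = j² + j = j + j²)
(-1848 - 130*n(-1, h(1))) + W(53) = (-1848 - 2080*(1 + 16)) + √(9 + 53) = (-1848 - 2080*17) + √62 = (-1848 - 130*272) + √62 = (-1848 - 35360) + √62 = -37208 + √62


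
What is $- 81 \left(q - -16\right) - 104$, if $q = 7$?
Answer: $-1967$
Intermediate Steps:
$- 81 \left(q - -16\right) - 104 = - 81 \left(7 - -16\right) - 104 = - 81 \left(7 + 16\right) - 104 = \left(-81\right) 23 - 104 = -1863 - 104 = -1967$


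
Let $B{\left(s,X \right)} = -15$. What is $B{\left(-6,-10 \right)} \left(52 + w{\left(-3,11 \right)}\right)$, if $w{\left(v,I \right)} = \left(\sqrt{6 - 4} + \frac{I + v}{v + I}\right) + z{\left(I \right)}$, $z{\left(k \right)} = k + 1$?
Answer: $-975 - 15 \sqrt{2} \approx -996.21$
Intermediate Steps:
$z{\left(k \right)} = 1 + k$
$w{\left(v,I \right)} = 2 + I + \sqrt{2}$ ($w{\left(v,I \right)} = \left(\sqrt{6 - 4} + \frac{I + v}{v + I}\right) + \left(1 + I\right) = \left(\sqrt{2} + \frac{I + v}{I + v}\right) + \left(1 + I\right) = \left(\sqrt{2} + 1\right) + \left(1 + I\right) = \left(1 + \sqrt{2}\right) + \left(1 + I\right) = 2 + I + \sqrt{2}$)
$B{\left(-6,-10 \right)} \left(52 + w{\left(-3,11 \right)}\right) = - 15 \left(52 + \left(2 + 11 + \sqrt{2}\right)\right) = - 15 \left(52 + \left(13 + \sqrt{2}\right)\right) = - 15 \left(65 + \sqrt{2}\right) = -975 - 15 \sqrt{2}$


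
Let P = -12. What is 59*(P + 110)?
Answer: 5782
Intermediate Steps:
59*(P + 110) = 59*(-12 + 110) = 59*98 = 5782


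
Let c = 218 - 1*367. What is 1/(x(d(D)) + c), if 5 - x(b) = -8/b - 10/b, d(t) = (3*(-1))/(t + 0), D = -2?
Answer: -1/132 ≈ -0.0075758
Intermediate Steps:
d(t) = -3/t
x(b) = 5 + 18/b (x(b) = 5 - (-8/b - 10/b) = 5 - (-18)/b = 5 + 18/b)
c = -149 (c = 218 - 367 = -149)
1/(x(d(D)) + c) = 1/((5 + 18/((-3/(-2)))) - 149) = 1/((5 + 18/((-3*(-½)))) - 149) = 1/((5 + 18/(3/2)) - 149) = 1/((5 + 18*(⅔)) - 149) = 1/((5 + 12) - 149) = 1/(17 - 149) = 1/(-132) = -1/132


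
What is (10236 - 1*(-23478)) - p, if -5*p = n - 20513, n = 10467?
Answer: 158524/5 ≈ 31705.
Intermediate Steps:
p = 10046/5 (p = -(10467 - 20513)/5 = -⅕*(-10046) = 10046/5 ≈ 2009.2)
(10236 - 1*(-23478)) - p = (10236 - 1*(-23478)) - 1*10046/5 = (10236 + 23478) - 10046/5 = 33714 - 10046/5 = 158524/5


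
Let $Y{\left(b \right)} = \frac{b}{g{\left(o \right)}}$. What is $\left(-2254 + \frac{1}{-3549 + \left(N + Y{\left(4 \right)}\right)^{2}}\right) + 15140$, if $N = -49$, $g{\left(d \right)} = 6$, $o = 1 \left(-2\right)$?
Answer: $\frac{140663567}{10916} \approx 12886.0$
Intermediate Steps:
$o = -2$
$Y{\left(b \right)} = \frac{b}{6}$
$\left(-2254 + \frac{1}{-3549 + \left(N + Y{\left(4 \right)}\right)^{2}}\right) + 15140 = \left(-2254 + \frac{1}{-3549 + \left(-49 + \frac{1}{6} \cdot 4\right)^{2}}\right) + 15140 = \left(-2254 + \frac{1}{-3549 + \left(-49 + \frac{2}{3}\right)^{2}}\right) + 15140 = \left(-2254 + \frac{1}{-3549 + \left(- \frac{145}{3}\right)^{2}}\right) + 15140 = \left(-2254 + \frac{1}{-3549 + \frac{21025}{9}}\right) + 15140 = \left(-2254 + \frac{1}{- \frac{10916}{9}}\right) + 15140 = \left(-2254 - \frac{9}{10916}\right) + 15140 = - \frac{24604673}{10916} + 15140 = \frac{140663567}{10916}$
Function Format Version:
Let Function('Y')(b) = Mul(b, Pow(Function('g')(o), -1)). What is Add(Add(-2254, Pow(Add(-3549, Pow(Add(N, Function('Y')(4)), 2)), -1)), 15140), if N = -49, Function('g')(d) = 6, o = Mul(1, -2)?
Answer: Rational(140663567, 10916) ≈ 12886.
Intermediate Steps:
o = -2
Function('Y')(b) = Mul(Rational(1, 6), b) (Function('Y')(b) = Mul(b, Pow(6, -1)) = Mul(b, Rational(1, 6)) = Mul(Rational(1, 6), b))
Add(Add(-2254, Pow(Add(-3549, Pow(Add(N, Function('Y')(4)), 2)), -1)), 15140) = Add(Add(-2254, Pow(Add(-3549, Pow(Add(-49, Mul(Rational(1, 6), 4)), 2)), -1)), 15140) = Add(Add(-2254, Pow(Add(-3549, Pow(Add(-49, Rational(2, 3)), 2)), -1)), 15140) = Add(Add(-2254, Pow(Add(-3549, Pow(Rational(-145, 3), 2)), -1)), 15140) = Add(Add(-2254, Pow(Add(-3549, Rational(21025, 9)), -1)), 15140) = Add(Add(-2254, Pow(Rational(-10916, 9), -1)), 15140) = Add(Add(-2254, Rational(-9, 10916)), 15140) = Add(Rational(-24604673, 10916), 15140) = Rational(140663567, 10916)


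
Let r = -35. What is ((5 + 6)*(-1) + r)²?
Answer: 2116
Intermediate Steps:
((5 + 6)*(-1) + r)² = ((5 + 6)*(-1) - 35)² = (11*(-1) - 35)² = (-11 - 35)² = (-46)² = 2116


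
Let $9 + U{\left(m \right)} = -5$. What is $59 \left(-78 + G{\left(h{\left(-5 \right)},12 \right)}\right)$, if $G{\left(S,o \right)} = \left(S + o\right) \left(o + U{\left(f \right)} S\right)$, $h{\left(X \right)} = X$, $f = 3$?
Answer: $29264$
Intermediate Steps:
$U{\left(m \right)} = -14$ ($U{\left(m \right)} = -9 - 5 = -14$)
$G{\left(S,o \right)} = \left(S + o\right) \left(o - 14 S\right)$
$59 \left(-78 + G{\left(h{\left(-5 \right)},12 \right)}\right) = 59 \left(-78 - \left(-780 - 144 + 350\right)\right) = 59 \left(-78 + \left(144 - 350 + 780\right)\right) = 59 \left(-78 + 574\right) = 59 \cdot 496 = 29264$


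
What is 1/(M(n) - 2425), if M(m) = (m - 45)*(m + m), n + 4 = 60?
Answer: -1/1193 ≈ -0.00083822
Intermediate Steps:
n = 56 (n = -4 + 60 = 56)
M(m) = 2*m*(-45 + m) (M(m) = (-45 + m)*(2*m) = 2*m*(-45 + m))
1/(M(n) - 2425) = 1/(2*56*(-45 + 56) - 2425) = 1/(2*56*11 - 2425) = 1/(1232 - 2425) = 1/(-1193) = -1/1193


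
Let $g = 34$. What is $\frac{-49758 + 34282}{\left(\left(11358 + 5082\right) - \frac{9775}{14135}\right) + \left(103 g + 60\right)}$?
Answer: $- \frac{43750652}{56543699} \approx -0.77375$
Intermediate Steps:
$\frac{-49758 + 34282}{\left(\left(11358 + 5082\right) - \frac{9775}{14135}\right) + \left(103 g + 60\right)} = \frac{-49758 + 34282}{\left(\left(11358 + 5082\right) - \frac{9775}{14135}\right) + \left(103 \cdot 34 + 60\right)} = - \frac{15476}{\left(16440 - \frac{1955}{2827}\right) + \left(3502 + 60\right)} = - \frac{15476}{\left(16440 - \frac{1955}{2827}\right) + 3562} = - \frac{15476}{\frac{46473925}{2827} + 3562} = - \frac{15476}{\frac{56543699}{2827}} = \left(-15476\right) \frac{2827}{56543699} = - \frac{43750652}{56543699}$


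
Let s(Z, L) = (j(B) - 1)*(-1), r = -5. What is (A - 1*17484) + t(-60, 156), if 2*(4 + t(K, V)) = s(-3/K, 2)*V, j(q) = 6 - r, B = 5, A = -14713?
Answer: -32981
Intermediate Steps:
j(q) = 11 (j(q) = 6 - 1*(-5) = 6 + 5 = 11)
s(Z, L) = -10 (s(Z, L) = (11 - 1)*(-1) = 10*(-1) = -10)
t(K, V) = -4 - 5*V (t(K, V) = -4 + (-10*V)/2 = -4 - 5*V)
(A - 1*17484) + t(-60, 156) = (-14713 - 1*17484) + (-4 - 5*156) = (-14713 - 17484) + (-4 - 780) = -32197 - 784 = -32981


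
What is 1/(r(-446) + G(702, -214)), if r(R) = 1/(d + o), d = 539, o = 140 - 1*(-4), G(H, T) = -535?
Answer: -683/365404 ≈ -0.0018692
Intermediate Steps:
o = 144 (o = 140 + 4 = 144)
r(R) = 1/683 (r(R) = 1/(539 + 144) = 1/683)
1/(r(-446) + G(702, -214)) = 1/(1/683 - 535) = 1/(-365404/683) = -683/365404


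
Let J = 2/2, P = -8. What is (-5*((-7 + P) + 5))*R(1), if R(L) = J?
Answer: 50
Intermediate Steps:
J = 1 (J = 2*(1/2) = 1)
R(L) = 1
(-5*((-7 + P) + 5))*R(1) = -5*((-7 - 8) + 5)*1 = -5*(-15 + 5)*1 = -5*(-10)*1 = 50*1 = 50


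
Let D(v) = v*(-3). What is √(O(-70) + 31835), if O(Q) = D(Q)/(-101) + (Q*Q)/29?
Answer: 5*√10981819789/2929 ≈ 178.89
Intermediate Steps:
D(v) = -3*v
O(Q) = Q²/29 + 3*Q/101 (O(Q) = -3*Q/(-101) + (Q*Q)/29 = -3*Q*(-1/101) + Q²*(1/29) = 3*Q/101 + Q²/29 = Q²/29 + 3*Q/101)
√(O(-70) + 31835) = √((1/2929)*(-70)*(87 + 101*(-70)) + 31835) = √((1/2929)*(-70)*(87 - 7070) + 31835) = √((1/2929)*(-70)*(-6983) + 31835) = √(488810/2929 + 31835) = √(93733525/2929) = 5*√10981819789/2929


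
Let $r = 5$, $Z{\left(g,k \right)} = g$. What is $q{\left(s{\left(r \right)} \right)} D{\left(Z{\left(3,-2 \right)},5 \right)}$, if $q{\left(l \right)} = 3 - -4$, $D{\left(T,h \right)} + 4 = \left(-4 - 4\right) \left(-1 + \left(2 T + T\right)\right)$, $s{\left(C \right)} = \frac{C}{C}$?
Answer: $-476$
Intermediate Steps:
$s{\left(C \right)} = 1$
$D{\left(T,h \right)} = 4 - 24 T$ ($D{\left(T,h \right)} = -4 + \left(-4 - 4\right) \left(-1 + \left(2 T + T\right)\right) = -4 - 8 \left(-1 + 3 T\right) = -4 - \left(-8 + 24 T\right) = 4 - 24 T$)
$q{\left(l \right)} = 7$ ($q{\left(l \right)} = 3 + 4 = 7$)
$q{\left(s{\left(r \right)} \right)} D{\left(Z{\left(3,-2 \right)},5 \right)} = 7 \left(4 - 72\right) = 7 \left(-68\right) = -476$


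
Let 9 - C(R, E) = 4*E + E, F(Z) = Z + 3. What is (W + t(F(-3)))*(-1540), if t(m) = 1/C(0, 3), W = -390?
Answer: 1802570/3 ≈ 6.0086e+5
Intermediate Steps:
F(Z) = 3 + Z
C(R, E) = 9 - 5*E (C(R, E) = 9 - (4*E + E) = 9 - 5*E)
t(m) = -⅙ (t(m) = 1/(9 - 5*3) = 1/(9 - 15) = 1/(-6) = -⅙)
(W + t(F(-3)))*(-1540) = (-390 - ⅙)*(-1540) = -2341/6*(-1540) = 1802570/3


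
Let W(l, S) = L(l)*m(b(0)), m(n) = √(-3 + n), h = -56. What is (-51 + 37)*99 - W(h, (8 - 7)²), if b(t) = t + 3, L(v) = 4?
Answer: -1386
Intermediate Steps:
b(t) = 3 + t
W(l, S) = 0 (W(l, S) = 4*√(-3 + (3 + 0)) = 4*√(-3 + 3) = 4*√0 = 4*0 = 0)
(-51 + 37)*99 - W(h, (8 - 7)²) = (-51 + 37)*99 - 1*0 = -14*99 + 0 = -1386 + 0 = -1386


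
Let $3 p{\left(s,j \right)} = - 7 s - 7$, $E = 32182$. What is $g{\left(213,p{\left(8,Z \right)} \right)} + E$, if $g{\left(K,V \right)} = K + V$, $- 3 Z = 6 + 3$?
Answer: $32374$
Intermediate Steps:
$Z = -3$ ($Z = - \frac{6 + 3}{3} = \left(- \frac{1}{3}\right) 9 = -3$)
$p{\left(s,j \right)} = - \frac{7}{3} - \frac{7 s}{3}$ ($p{\left(s,j \right)} = \frac{- 7 s - 7}{3} = \frac{-7 - 7 s}{3} = - \frac{7}{3} - \frac{7 s}{3}$)
$g{\left(213,p{\left(8,Z \right)} \right)} + E = \left(213 - 21\right) + 32182 = 192 + 32182 = 32374$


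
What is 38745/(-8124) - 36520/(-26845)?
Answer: -49561403/14539252 ≈ -3.4088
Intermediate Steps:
38745/(-8124) - 36520/(-26845) = 38745*(-1/8124) - 36520*(-1/26845) = -12915/2708 + 7304/5369 = -49561403/14539252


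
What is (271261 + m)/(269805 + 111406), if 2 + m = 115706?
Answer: 386965/381211 ≈ 1.0151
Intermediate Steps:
m = 115704 (m = -2 + 115706 = 115704)
(271261 + m)/(269805 + 111406) = (271261 + 115704)/(269805 + 111406) = 386965/381211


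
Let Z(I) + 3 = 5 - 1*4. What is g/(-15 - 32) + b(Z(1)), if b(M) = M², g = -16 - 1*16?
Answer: 220/47 ≈ 4.6808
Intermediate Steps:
Z(I) = -2 (Z(I) = -3 + (5 - 1*4) = -3 + (5 - 4) = -3 + 1 = -2)
g = -32 (g = -16 - 16 = -32)
g/(-15 - 32) + b(Z(1)) = -32/(-15 - 32) + (-2)² = -32/(-47) + 4 = -1/47*(-32) + 4 = 32/47 + 4 = 220/47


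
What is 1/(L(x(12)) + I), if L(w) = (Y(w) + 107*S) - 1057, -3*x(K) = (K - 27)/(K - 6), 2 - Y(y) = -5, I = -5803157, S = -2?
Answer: -1/5804421 ≈ -1.7228e-7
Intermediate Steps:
Y(y) = 7 (Y(y) = 2 - 1*(-5) = 2 + 5 = 7)
x(K) = -(-27 + K)/(3*(-6 + K)) (x(K) = -(K - 27)/(3*(K - 6)) = -(-27 + K)/(3*(-6 + K)))
L(w) = -1264 (L(w) = (7 + 107*(-2)) - 1057 = (7 - 214) - 1057 = -207 - 1057 = -1264)
1/(L(x(12)) + I) = 1/(-1264 - 5803157) = 1/(-5804421) = -1/5804421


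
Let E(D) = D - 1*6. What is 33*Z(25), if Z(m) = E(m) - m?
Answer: -198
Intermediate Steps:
E(D) = -6 + D (E(D) = D - 6 = -6 + D)
Z(m) = -6 (Z(m) = (-6 + m) - m = -6)
33*Z(25) = 33*(-6) = -198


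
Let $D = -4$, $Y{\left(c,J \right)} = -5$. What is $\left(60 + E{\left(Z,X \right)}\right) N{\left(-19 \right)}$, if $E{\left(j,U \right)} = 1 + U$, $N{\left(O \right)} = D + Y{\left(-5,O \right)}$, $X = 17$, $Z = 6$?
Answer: $-702$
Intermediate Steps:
$N{\left(O \right)} = -9$ ($N{\left(O \right)} = -4 - 5 = -9$)
$\left(60 + E{\left(Z,X \right)}\right) N{\left(-19 \right)} = \left(60 + \left(1 + 17\right)\right) \left(-9\right) = \left(60 + 18\right) \left(-9\right) = 78 \left(-9\right) = -702$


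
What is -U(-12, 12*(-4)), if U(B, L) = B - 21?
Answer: 33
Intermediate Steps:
U(B, L) = -21 + B
-U(-12, 12*(-4)) = -(-21 - 12) = -1*(-33) = 33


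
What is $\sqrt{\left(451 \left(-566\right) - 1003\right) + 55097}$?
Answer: $2 i \sqrt{50293} \approx 448.52 i$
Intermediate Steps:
$\sqrt{\left(451 \left(-566\right) - 1003\right) + 55097} = \sqrt{\left(-255266 - 1003\right) + 55097} = \sqrt{-256269 + 55097} = \sqrt{-201172} = 2 i \sqrt{50293}$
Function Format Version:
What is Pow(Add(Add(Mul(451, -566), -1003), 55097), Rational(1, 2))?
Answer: Mul(2, I, Pow(50293, Rational(1, 2))) ≈ Mul(448.52, I)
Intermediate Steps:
Pow(Add(Add(Mul(451, -566), -1003), 55097), Rational(1, 2)) = Pow(Add(Add(-255266, -1003), 55097), Rational(1, 2)) = Pow(Add(-256269, 55097), Rational(1, 2)) = Pow(-201172, Rational(1, 2)) = Mul(2, I, Pow(50293, Rational(1, 2)))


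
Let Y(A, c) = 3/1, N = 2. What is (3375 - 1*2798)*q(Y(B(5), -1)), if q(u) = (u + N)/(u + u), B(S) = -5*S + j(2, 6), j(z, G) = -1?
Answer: 2885/6 ≈ 480.83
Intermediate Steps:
B(S) = -1 - 5*S (B(S) = -5*S - 1 = -1 - 5*S)
Y(A, c) = 3 (Y(A, c) = 3*1 = 3)
q(u) = (2 + u)/(2*u) (q(u) = (u + 2)/(u + u) = (2 + u)/((2*u)) = (2 + u)*(1/(2*u)) = (2 + u)/(2*u))
(3375 - 1*2798)*q(Y(B(5), -1)) = (3375 - 1*2798)*((½)*(2 + 3)/3) = (3375 - 2798)*((½)*(⅓)*5) = 577*(⅚) = 2885/6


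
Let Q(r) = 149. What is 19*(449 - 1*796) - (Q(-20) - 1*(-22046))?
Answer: -28788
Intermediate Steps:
19*(449 - 1*796) - (Q(-20) - 1*(-22046)) = 19*(449 - 1*796) - (149 - 1*(-22046)) = 19*(449 - 796) - (149 + 22046) = 19*(-347) - 1*22195 = -6593 - 22195 = -28788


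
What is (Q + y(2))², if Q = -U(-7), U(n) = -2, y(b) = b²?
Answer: 36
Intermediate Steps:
Q = 2 (Q = -1*(-2) = 2)
(Q + y(2))² = (2 + 2²)² = (2 + 4)² = 6² = 36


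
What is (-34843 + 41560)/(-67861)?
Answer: -6717/67861 ≈ -0.098982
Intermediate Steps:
(-34843 + 41560)/(-67861) = 6717*(-1/67861) = -6717/67861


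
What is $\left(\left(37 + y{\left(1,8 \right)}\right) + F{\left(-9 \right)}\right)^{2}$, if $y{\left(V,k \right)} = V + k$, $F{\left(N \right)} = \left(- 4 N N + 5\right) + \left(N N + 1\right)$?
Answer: $36481$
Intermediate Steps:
$F{\left(N \right)} = 6 - 3 N^{2}$ ($F{\left(N \right)} = \left(- 4 N^{2} + 5\right) + \left(N^{2} + 1\right) = \left(5 - 4 N^{2}\right) + \left(1 + N^{2}\right) = 6 - 3 N^{2}$)
$\left(\left(37 + y{\left(1,8 \right)}\right) + F{\left(-9 \right)}\right)^{2} = \left(\left(37 + \left(1 + 8\right)\right) + \left(6 - 3 \left(-9\right)^{2}\right)\right)^{2} = \left(\left(37 + 9\right) + \left(6 - 243\right)\right)^{2} = \left(46 + \left(6 - 243\right)\right)^{2} = \left(46 - 237\right)^{2} = \left(-191\right)^{2} = 36481$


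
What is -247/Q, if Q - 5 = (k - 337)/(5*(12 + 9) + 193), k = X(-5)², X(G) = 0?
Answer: -73606/1153 ≈ -63.839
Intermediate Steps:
k = 0 (k = 0² = 0)
Q = 1153/298 (Q = 5 + (0 - 337)/(5*(12 + 9) + 193) = 5 - 337/(5*21 + 193) = 5 - 337/(105 + 193) = 5 - 337/298 = 1153/298 ≈ 3.8691)
-247/Q = -247/1153/298 = -247*298/1153 = -73606/1153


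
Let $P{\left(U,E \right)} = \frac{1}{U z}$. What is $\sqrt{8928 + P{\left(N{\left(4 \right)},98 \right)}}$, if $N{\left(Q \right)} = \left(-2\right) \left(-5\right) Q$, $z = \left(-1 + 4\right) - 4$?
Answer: $\frac{\sqrt{3571190}}{20} \approx 94.488$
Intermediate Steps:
$z = -1$ ($z = 3 - 4 = -1$)
$N{\left(Q \right)} = 10 Q$
$P{\left(U,E \right)} = - \frac{1}{U}$ ($P{\left(U,E \right)} = \frac{1}{U \left(-1\right)} = \frac{1}{\left(-1\right) U} = - \frac{1}{U}$)
$\sqrt{8928 + P{\left(N{\left(4 \right)},98 \right)}} = \sqrt{8928 - \frac{1}{10 \cdot 4}} = \sqrt{8928 - \frac{1}{40}} = \sqrt{\frac{357119}{40}} = \frac{\sqrt{3571190}}{20}$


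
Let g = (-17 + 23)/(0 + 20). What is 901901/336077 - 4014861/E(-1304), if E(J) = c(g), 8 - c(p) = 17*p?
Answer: -1927571178263/1392319 ≈ -1.3844e+6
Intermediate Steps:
g = 3/10 (g = 6/20 = 6*(1/20) = 3/10 ≈ 0.30000)
c(p) = 8 - 17*p
E(J) = 29/10 (E(J) = 8 - 17*3/10 = 8 - 51/10 = 29/10)
901901/336077 - 4014861/E(-1304) = 901901/336077 - 4014861/29/10 = 901901*(1/336077) - 4014861*10/29 = 128843/48011 - 40148610/29 = -1927571178263/1392319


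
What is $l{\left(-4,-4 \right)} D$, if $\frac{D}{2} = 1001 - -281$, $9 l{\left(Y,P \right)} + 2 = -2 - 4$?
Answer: $- \frac{20512}{9} \approx -2279.1$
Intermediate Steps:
$l{\left(Y,P \right)} = - \frac{8}{9}$ ($l{\left(Y,P \right)} = - \frac{2}{9} + \frac{-2 - 4}{9} = - \frac{2}{9} + \frac{1}{9} \left(-6\right) = - \frac{2}{9} - \frac{2}{3} = - \frac{8}{9}$)
$D = 2564$ ($D = 2 \left(1001 - -281\right) = 2 \left(1001 + 281\right) = 2 \cdot 1282 = 2564$)
$l{\left(-4,-4 \right)} D = \left(- \frac{8}{9}\right) 2564 = - \frac{20512}{9}$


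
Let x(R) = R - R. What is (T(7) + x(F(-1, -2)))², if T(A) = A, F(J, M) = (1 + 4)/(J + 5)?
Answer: 49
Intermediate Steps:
F(J, M) = 5/(5 + J)
x(R) = 0
(T(7) + x(F(-1, -2)))² = (7 + 0)² = 7² = 49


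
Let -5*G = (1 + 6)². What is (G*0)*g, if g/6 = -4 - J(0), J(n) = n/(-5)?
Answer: 0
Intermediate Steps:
J(n) = -n/5 (J(n) = n*(-⅕) = -n/5)
g = -24 (g = 6*(-4 - (-1)*0/5) = 6*(-4 - 1*0) = 6*(-4 + 0) = 6*(-4) = -24)
G = -49/5 (G = -(1 + 6)²/5 = -⅕*7² = -⅕*49 = -49/5 ≈ -9.8000)
(G*0)*g = -49/5*0*(-24) = 0*(-24) = 0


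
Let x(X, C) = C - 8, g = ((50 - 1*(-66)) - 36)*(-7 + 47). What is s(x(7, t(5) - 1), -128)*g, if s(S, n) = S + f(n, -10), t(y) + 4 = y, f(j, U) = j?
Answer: -435200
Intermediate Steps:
t(y) = -4 + y
g = 3200 (g = ((50 + 66) - 36)*40 = (116 - 36)*40 = 80*40 = 3200)
x(X, C) = -8 + C
s(S, n) = S + n
s(x(7, t(5) - 1), -128)*g = ((-8 + ((-4 + 5) - 1)) - 128)*3200 = ((-8 + (1 - 1)) - 128)*3200 = ((-8 + 0) - 128)*3200 = (-8 - 128)*3200 = -136*3200 = -435200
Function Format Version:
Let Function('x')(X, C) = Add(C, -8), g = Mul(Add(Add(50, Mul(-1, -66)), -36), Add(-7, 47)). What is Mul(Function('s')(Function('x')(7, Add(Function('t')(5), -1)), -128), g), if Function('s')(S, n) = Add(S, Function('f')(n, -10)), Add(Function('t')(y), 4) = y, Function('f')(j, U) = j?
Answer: -435200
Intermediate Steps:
Function('t')(y) = Add(-4, y)
g = 3200 (g = Mul(Add(Add(50, 66), -36), 40) = Mul(Add(116, -36), 40) = Mul(80, 40) = 3200)
Function('x')(X, C) = Add(-8, C)
Function('s')(S, n) = Add(S, n)
Mul(Function('s')(Function('x')(7, Add(Function('t')(5), -1)), -128), g) = Mul(Add(Add(-8, Add(Add(-4, 5), -1)), -128), 3200) = Mul(Add(Add(-8, Add(1, -1)), -128), 3200) = Mul(Add(Add(-8, 0), -128), 3200) = Mul(Add(-8, -128), 3200) = Mul(-136, 3200) = -435200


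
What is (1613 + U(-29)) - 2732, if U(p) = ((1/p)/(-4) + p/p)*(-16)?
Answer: -32919/29 ≈ -1135.1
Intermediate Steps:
U(p) = -16 + 4/p (U(p) = (-¼/p + 1)*(-16) = (-1/(4*p) + 1)*(-16) = (1 - 1/(4*p))*(-16) = -16 + 4/p)
(1613 + U(-29)) - 2732 = (1613 + (-16 + 4/(-29))) - 2732 = (1613 + (-16 + 4*(-1/29))) - 2732 = (1613 + (-16 - 4/29)) - 2732 = (1613 - 468/29) - 2732 = 46309/29 - 2732 = -32919/29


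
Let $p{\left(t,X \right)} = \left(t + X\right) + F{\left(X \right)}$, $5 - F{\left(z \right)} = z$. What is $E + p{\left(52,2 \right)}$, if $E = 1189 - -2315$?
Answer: $3561$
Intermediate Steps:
$F{\left(z \right)} = 5 - z$
$p{\left(t,X \right)} = 5 + t$ ($p{\left(t,X \right)} = \left(t + X\right) - \left(-5 + X\right) = \left(X + t\right) - \left(-5 + X\right) = 5 + t$)
$E = 3504$ ($E = 1189 + 2315 = 3504$)
$E + p{\left(52,2 \right)} = 3504 + \left(5 + 52\right) = 3504 + 57 = 3561$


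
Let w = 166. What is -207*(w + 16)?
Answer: -37674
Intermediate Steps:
-207*(w + 16) = -207*(166 + 16) = -207*182 = -37674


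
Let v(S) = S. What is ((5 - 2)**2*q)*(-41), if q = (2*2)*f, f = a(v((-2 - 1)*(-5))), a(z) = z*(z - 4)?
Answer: -243540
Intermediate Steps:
a(z) = z*(-4 + z)
f = 165 (f = ((-2 - 1)*(-5))*(-4 + (-2 - 1)*(-5)) = (-3*(-5))*(-4 - 3*(-5)) = 15*(-4 + 15) = 15*11 = 165)
q = 660 (q = (2*2)*165 = 4*165 = 660)
((5 - 2)**2*q)*(-41) = ((5 - 2)**2*660)*(-41) = (3**2*660)*(-41) = (9*660)*(-41) = 5940*(-41) = -243540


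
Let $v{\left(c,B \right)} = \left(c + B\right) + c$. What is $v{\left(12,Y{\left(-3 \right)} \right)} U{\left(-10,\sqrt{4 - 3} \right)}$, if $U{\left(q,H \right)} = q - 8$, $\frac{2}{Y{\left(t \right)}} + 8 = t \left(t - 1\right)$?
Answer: $-441$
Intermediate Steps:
$Y{\left(t \right)} = \frac{2}{-8 + t \left(-1 + t\right)}$ ($Y{\left(t \right)} = \frac{2}{-8 + t \left(t - 1\right)} = \frac{2}{-8 + t \left(-1 + t\right)}$)
$U{\left(q,H \right)} = -8 + q$
$v{\left(c,B \right)} = B + 2 c$ ($v{\left(c,B \right)} = \left(B + c\right) + c = B + 2 c$)
$v{\left(12,Y{\left(-3 \right)} \right)} U{\left(-10,\sqrt{4 - 3} \right)} = \left(\frac{2}{-8 + \left(-3\right)^{2} - -3} + 2 \cdot 12\right) \left(-8 - 10\right) = \left(\frac{2}{-8 + 9 + 3} + 24\right) \left(-18\right) = \left(\frac{2}{4} + 24\right) \left(-18\right) = \left(2 \cdot \frac{1}{4} + 24\right) \left(-18\right) = \left(\frac{1}{2} + 24\right) \left(-18\right) = \frac{49}{2} \left(-18\right) = -441$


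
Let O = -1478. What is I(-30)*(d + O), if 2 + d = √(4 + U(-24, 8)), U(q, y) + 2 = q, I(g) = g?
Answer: 44400 - 30*I*√22 ≈ 44400.0 - 140.71*I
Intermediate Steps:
U(q, y) = -2 + q
d = -2 + I*√22 (d = -2 + √(4 + (-2 - 24)) = -2 + √(4 - 26) = -2 + √(-22) = -2 + I*√22 ≈ -2.0 + 4.6904*I)
I(-30)*(d + O) = -30*((-2 + I*√22) - 1478) = -30*(-1480 + I*√22) = 44400 - 30*I*√22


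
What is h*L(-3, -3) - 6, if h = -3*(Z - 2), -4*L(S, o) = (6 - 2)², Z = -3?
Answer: -66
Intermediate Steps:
L(S, o) = -4 (L(S, o) = -(6 - 2)²/4 = -¼*4² = -¼*16 = -4)
h = 15 (h = -3*(-3 - 2) = -3*(-5) = 15)
h*L(-3, -3) - 6 = 15*(-4) - 6 = -60 - 6 = -66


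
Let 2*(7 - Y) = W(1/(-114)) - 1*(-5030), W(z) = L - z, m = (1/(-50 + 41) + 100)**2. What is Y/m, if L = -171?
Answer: -14912937/61423276 ≈ -0.24279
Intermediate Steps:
m = 808201/81 (m = (1/(-9) + 100)**2 = (-1/9 + 100)**2 = (899/9)**2 = 808201/81 ≈ 9977.8)
W(z) = -171 - z
Y = -552331/228 (Y = 7 - ((-171 - 1/(-114)) - 1*(-5030))/2 = 7 - ((-171 - 1*(-1/114)) + 5030)/2 = 7 - ((-171 + 1/114) + 5030)/2 = 7 - (-19493/114 + 5030)/2 = 7 - 1/2*553927/114 = 7 - 553927/228 = -552331/228 ≈ -2422.5)
Y/m = -552331/(228*808201/81) = -552331/228*81/808201 = -14912937/61423276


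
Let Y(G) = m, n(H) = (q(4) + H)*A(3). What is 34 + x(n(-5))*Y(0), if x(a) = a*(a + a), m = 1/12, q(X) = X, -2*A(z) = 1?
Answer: 817/24 ≈ 34.042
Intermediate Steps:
A(z) = -½ (A(z) = -½*1 = -½)
m = 1/12 ≈ 0.083333
n(H) = -2 - H/2 (n(H) = (4 + H)*(-½) = -2 - H/2)
x(a) = 2*a² (x(a) = a*(2*a) = 2*a²)
Y(G) = 1/12
34 + x(n(-5))*Y(0) = 34 + (2*(-2 - ½*(-5))²)*(1/12) = 34 + (2*(-2 + 5/2)²)*(1/12) = 34 + (2*(½)²)*(1/12) = 34 + (2*(¼))*(1/12) = 34 + (½)*(1/12) = 34 + 1/24 = 817/24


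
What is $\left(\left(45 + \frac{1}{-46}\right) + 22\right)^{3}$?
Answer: $\frac{29246580441}{97336} \approx 3.0047 \cdot 10^{5}$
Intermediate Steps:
$\left(\left(45 + \frac{1}{-46}\right) + 22\right)^{3} = \left(\left(45 - \frac{1}{46}\right) + 22\right)^{3} = \left(\frac{2069}{46} + 22\right)^{3} = \left(\frac{3081}{46}\right)^{3} = \frac{29246580441}{97336}$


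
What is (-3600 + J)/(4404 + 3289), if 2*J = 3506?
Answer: -1847/7693 ≈ -0.24009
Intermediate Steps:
J = 1753 (J = (1/2)*3506 = 1753)
(-3600 + J)/(4404 + 3289) = (-3600 + 1753)/(4404 + 3289) = -1847/7693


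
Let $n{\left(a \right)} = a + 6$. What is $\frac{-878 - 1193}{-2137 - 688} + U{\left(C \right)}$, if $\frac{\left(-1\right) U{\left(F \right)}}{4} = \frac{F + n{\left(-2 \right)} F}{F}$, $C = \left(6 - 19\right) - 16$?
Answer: $- \frac{54429}{2825} \approx -19.267$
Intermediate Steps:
$n{\left(a \right)} = 6 + a$
$C = -29$ ($C = -13 - 16 = -29$)
$U{\left(F \right)} = -20$ ($U{\left(F \right)} = - 4 \frac{F + \left(6 - 2\right) F}{F} = - 4 \frac{F + 4 F}{F} = - 4 \frac{5 F}{F} = \left(-4\right) 5 = -20$)
$\frac{-878 - 1193}{-2137 - 688} + U{\left(C \right)} = \frac{-878 - 1193}{-2137 - 688} - 20 = - \frac{2071}{-2825} - 20 = \left(-2071\right) \left(- \frac{1}{2825}\right) - 20 = \frac{2071}{2825} - 20 = - \frac{54429}{2825}$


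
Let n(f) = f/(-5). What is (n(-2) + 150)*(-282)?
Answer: -212064/5 ≈ -42413.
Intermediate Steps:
n(f) = -f/5 (n(f) = f*(-⅕) = -f/5)
(n(-2) + 150)*(-282) = (-⅕*(-2) + 150)*(-282) = (⅖ + 150)*(-282) = (752/5)*(-282) = -212064/5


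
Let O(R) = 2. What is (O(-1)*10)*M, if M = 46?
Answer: 920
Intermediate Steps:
(O(-1)*10)*M = (2*10)*46 = 20*46 = 920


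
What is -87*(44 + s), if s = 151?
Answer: -16965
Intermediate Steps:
-87*(44 + s) = -87*(44 + 151) = -87*195 = -16965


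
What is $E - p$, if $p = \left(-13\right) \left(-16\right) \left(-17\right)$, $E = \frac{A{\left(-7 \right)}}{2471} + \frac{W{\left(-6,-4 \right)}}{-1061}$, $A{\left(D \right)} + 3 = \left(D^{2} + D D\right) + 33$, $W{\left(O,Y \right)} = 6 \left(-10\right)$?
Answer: $\frac{9270724884}{2621731} \approx 3536.1$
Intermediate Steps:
$W{\left(O,Y \right)} = -60$
$A{\left(D \right)} = 30 + 2 D^{2}$ ($A{\left(D \right)} = -3 + \left(\left(D^{2} + D D\right) + 33\right) = -3 + \left(\left(D^{2} + D^{2}\right) + 33\right) = -3 + \left(2 D^{2} + 33\right) = -3 + \left(33 + 2 D^{2}\right) = 30 + 2 D^{2}$)
$E = \frac{284068}{2621731}$ ($E = \frac{30 + 2 \left(-7\right)^{2}}{2471} - \frac{60}{-1061} = \left(30 + 2 \cdot 49\right) \frac{1}{2471} - - \frac{60}{1061} = \left(30 + 98\right) \frac{1}{2471} + \frac{60}{1061} = 128 \cdot \frac{1}{2471} + \frac{60}{1061} = \frac{128}{2471} + \frac{60}{1061} = \frac{284068}{2621731} \approx 0.10835$)
$p = -3536$ ($p = 208 \left(-17\right) = -3536$)
$E - p = \frac{284068}{2621731} - -3536 = \frac{284068}{2621731} + 3536 = \frac{9270724884}{2621731}$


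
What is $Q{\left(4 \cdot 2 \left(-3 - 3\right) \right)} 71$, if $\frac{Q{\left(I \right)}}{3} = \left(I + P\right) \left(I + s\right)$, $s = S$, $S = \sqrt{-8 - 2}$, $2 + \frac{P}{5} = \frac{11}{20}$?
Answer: $564876 - \frac{47073 i \sqrt{10}}{4} \approx 5.6488 \cdot 10^{5} - 37215.0 i$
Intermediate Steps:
$P = - \frac{29}{4}$ ($P = -10 + 5 \cdot \frac{11}{20} = -10 + \frac{11}{4} = - \frac{29}{4} \approx -7.25$)
$S = i \sqrt{10}$ ($S = \sqrt{-10} = i \sqrt{10} \approx 3.1623 i$)
$s = i \sqrt{10} \approx 3.1623 i$
$Q{\left(I \right)} = 3 \left(- \frac{29}{4} + I\right) \left(I + i \sqrt{10}\right)$ ($Q{\left(I \right)} = 3 \left(I - \frac{29}{4}\right) \left(I + i \sqrt{10}\right) = 3 \left(- \frac{29}{4} + I\right) \left(I + i \sqrt{10}\right)$)
$Q{\left(4 \cdot 2 \left(-3 - 3\right) \right)} 71 = \left(3 \left(4 \cdot 2 \left(-3 - 3\right)\right)^{2} - \frac{87 \cdot 4 \cdot 2 \left(-3 - 3\right)}{4} - \frac{87 i \sqrt{10}}{4} + 3 i 4 \cdot 2 \left(-3 - 3\right) \sqrt{10}\right) 71 = \left(3 \left(8 \left(-6\right)\right)^{2} - \frac{87 \cdot 8 \left(-6\right)}{4} - \frac{87 i \sqrt{10}}{4} + 3 i 8 \left(-6\right) \sqrt{10}\right) 71 = \left(3 \left(-48\right)^{2} - -1044 - \frac{87 i \sqrt{10}}{4} + 3 i \left(-48\right) \sqrt{10}\right) 71 = \left(3 \cdot 2304 + 1044 - \frac{87 i \sqrt{10}}{4} - 144 i \sqrt{10}\right) 71 = \left(6912 + 1044 - \frac{87 i \sqrt{10}}{4} - 144 i \sqrt{10}\right) 71 = \left(7956 - \frac{663 i \sqrt{10}}{4}\right) 71 = 564876 - \frac{47073 i \sqrt{10}}{4}$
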